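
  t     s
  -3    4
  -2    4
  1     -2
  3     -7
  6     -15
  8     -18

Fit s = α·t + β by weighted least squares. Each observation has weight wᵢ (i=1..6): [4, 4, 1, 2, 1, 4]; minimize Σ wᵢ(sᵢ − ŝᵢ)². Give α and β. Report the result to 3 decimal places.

α = -2.096, β = -1.162

The normal system AᵀWA·[α, β]ᵀ = AᵀWs is [[363, 25]; [25, 16]]·[α, β]ᵀ = [-790, -71]ᵀ.
det = 363·16 − 25² = 5183.
α = ((-790)·16 − 25·(-71))/5183 = -10865/5183; β = (363·(-71) − 25·(-790))/5183 = -6023/5183.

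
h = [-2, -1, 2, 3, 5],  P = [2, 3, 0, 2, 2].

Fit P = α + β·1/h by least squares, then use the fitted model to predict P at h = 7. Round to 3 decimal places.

XᵀX·[α, β]ᵀ = XᵀP reads: 5·α + (-7/15)·β = 9;  (-7/15)·α + (743/450)·β = -44/15.
Eliminating β: (743/450)·(row 1) − (-7/15)·(row 2) gives (3617/450)·α = (743/450)·9 − (-7/15)·(-44/15) = 6071/450, so α = 6071/3617.
Then β = ((-44/15) − (-7/15)·(6071/3617))/(743/450) = -4710/3617.
At h = 7: P̂ = (6071/3617)·(1) + (-4710/3617)·(1/7) = 37787/25319.

P̂ = 1.492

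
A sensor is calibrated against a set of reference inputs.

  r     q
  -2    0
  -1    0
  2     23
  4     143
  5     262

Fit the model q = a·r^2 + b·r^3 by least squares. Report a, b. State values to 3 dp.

a = 2.868, b = 1.521

From the data, Σr^2·r^2 = 914, Σr^2·r^3 = 4148, Σr^3·r^3 = 19850.
Moment sums: Σr^2·q = 8930, Σr^3·q = 42086.
So XᵀX·[a, b]ᵀ = Xᵀq: [[914, 4148]; [4148, 19850]]·[a, b]ᵀ = [8930, 42086]ᵀ.
Eliminating b: 19850·(row 1) − 4148·(row 2) gives 936996·a = 19850·8930 − 4148·42086 = 2687772, so a = 223981/78083.
Then b = (42086 − 4148·(223981/78083))/19850 = 118747/78083.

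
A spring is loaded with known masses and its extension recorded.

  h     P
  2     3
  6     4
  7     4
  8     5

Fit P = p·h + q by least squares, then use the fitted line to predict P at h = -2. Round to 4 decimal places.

Sums needed: Σh·h = 153, Σh = 23, Σ1 = 4.
For XᵀP: Σh·P = 98, ΣP = 16.
Normal equations: [[153, 23]; [23, 4]]·[p, q]ᵀ = [98, 16]ᵀ.
det = 153·4 − 23² = 83.
p = (98·4 − 23·16)/83 = 24/83; q = (153·16 − 23·98)/83 = 194/83.
At h = -2: P̂ = (24/83)·(-2) + (194/83)·(1) = 146/83.

P̂ = 1.7590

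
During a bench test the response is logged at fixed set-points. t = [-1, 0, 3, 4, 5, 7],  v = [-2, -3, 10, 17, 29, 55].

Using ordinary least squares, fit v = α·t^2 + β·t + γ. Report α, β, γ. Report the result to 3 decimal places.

α = 1.052, β = 0.880, γ = -2.513

Normal-equation sums: Σt^2·t^2 = 3364, Σt^2·t = 558, Σt^2 = 100, Σt·t = 100, Σt = 18, Σ1 = 6.
Right-hand side: Σt^2·v = 3780, Σt·v = 630, Σv = 106.
Solving the 3×3 system (Gaussian elimination) gives α = 9088/8635, β = 7596/8635, γ = -1973/785.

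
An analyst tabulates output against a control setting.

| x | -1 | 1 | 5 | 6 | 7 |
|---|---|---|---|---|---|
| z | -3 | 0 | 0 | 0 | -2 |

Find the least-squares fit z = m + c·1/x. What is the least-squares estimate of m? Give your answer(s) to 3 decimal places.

m = -1.161

Compute the Gram sums: Σ1 = 5, Σ1/x = 107/210, Σ1/x·1/x = 92089/44100.
Moment sums: Σz = -5, Σ1/x·z = 19/7.
Eliminating c: (92089/44100)·(row 1) − (107/210)·(row 2) gives (112249/11025)·m = (92089/44100)·(-5) − (107/210)·(19/7) = -104287/8820, so m = -521435/448996.
Then c = ((19/7) − (107/210)·(-521435/448996))/(92089/44100) = 355425/224498.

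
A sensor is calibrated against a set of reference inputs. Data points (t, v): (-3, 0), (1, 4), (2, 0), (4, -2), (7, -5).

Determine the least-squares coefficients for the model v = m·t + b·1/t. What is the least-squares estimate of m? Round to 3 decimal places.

m = -0.789

From the data, Σt·t = 79, Σt·1/t = 5, Σ1/t·1/t = 10189/7056.
Moment sums: Σt·v = -39, Σ1/t·v = 39/14.
AᵀA·[m, b]ᵀ = Aᵀv becomes [[79, 5]; [5, 10189/7056]]·[m, b]ᵀ = [-39, 39/14]ᵀ.
Eliminating b: (10189/7056)·(row 1) − 5·(row 2) gives (628531/7056)·m = (10189/7056)·(-39) − 5·(39/14) = -165217/2352, so m = -495651/628531.
Then b = ((39/14) − 5·(-495651/628531))/(10189/7056) = 2928744/628531.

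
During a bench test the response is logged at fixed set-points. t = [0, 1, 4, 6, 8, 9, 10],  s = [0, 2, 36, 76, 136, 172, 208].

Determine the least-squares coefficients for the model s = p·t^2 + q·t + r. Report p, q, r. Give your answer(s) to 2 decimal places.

With design matrix M, MᵀM = [[22210, 2522, 298]; [2522, 298, 38]; [298, 38, 7]] and Mᵀs = [46750, 5318, 630]ᵀ.
Inverting the 3×3 Gram matrix, [p, q, r]ᵀ = [16265/8127, 7816/8127, -3424/8127]ᵀ.

p = 2.00, q = 0.96, r = -0.42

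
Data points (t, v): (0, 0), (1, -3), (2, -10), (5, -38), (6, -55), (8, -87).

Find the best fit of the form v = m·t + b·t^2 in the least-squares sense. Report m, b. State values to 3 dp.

m = -2.750, b = -1.023

Entries of MᵀM: Σt·t = 130, Σt·t^2 = 862, Σt^2·t^2 = 6034.
And Σt·v = -1239, Σt^2·v = -8541.
MᵀM·[m, b]ᵀ = Mᵀv becomes [[130, 862]; [862, 6034]]·[m, b]ᵀ = [-1239, -8541]ᵀ.
det = 130·6034 − 862² = 41376.
m = ((-1239)·6034 − 862·(-8541))/41376 = -11/4; b = (130·(-8541) − 862·(-1239))/41376 = -1763/1724.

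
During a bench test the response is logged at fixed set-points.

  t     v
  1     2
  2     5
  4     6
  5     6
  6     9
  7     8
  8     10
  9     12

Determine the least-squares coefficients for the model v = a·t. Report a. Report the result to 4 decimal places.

The normal system AᵀA·[a]ᵀ = Aᵀv is [[276]]·[a]ᵀ = [364]ᵀ.
a = 364/276 = 1.31884.

a = 1.3188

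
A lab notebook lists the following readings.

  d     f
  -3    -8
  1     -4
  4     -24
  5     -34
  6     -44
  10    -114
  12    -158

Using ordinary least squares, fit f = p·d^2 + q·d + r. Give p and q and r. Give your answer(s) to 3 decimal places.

With design matrix A, AᵀA = [[32995, 3107, 331]; [3107, 331, 35]; [331, 35, 7]] and Aᵀf = [-37046, -3546, -386]ᵀ.
Solving the 3×3 system (Gaussian elimination) gives p = -85369/87102, q = -107699/87102, r = -113912/43551.

p = -0.980, q = -1.236, r = -2.616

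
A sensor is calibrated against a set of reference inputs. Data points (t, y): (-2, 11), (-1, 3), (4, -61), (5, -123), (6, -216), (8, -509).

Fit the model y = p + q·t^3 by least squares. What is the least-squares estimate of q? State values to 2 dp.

With design matrix X, XᵀX = [[6, 908]; [908, 328586]] and Xᵀy = [-895, -326634]ᵀ.
det = 6·328586 − 908² = 1147052.
p = ((-895)·328586 − 908·(-326634))/1147052 = 1249601/573526; q = (6·(-326634) − 908·(-895))/1147052 = -286786/286763.

q = -1.00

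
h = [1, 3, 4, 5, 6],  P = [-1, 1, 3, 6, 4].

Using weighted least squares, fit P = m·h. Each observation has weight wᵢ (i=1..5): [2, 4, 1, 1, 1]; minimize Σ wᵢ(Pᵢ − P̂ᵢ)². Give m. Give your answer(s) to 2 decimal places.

m = 0.66

AᵀWA·[m]ᵀ = AᵀWP reads: 115·m = 76.
m = 76/115 = 0.66087.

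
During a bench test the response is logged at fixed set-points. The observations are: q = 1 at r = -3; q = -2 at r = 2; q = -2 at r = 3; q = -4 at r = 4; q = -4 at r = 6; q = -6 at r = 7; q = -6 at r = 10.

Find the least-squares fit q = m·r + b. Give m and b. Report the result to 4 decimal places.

Entries of AᵀA: Σr·r = 223, Σr = 29, Σ1 = 7.
Right-hand side: Σr·q = -155, Σq = -23.
AᵀA·[m, b]ᵀ = Aᵀq becomes [[223, 29]; [29, 7]]·[m, b]ᵀ = [-155, -23]ᵀ.
Δ = 223·7 − 29² = 720.
m = ((-155)·7 − 29·(-23))/720 = -209/360; b = (223·(-23) − 29·(-155))/720 = -317/360.

m = -0.5806, b = -0.8806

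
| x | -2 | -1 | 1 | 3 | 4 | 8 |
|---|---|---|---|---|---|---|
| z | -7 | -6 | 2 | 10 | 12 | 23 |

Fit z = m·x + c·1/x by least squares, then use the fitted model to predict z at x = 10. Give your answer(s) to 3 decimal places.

ẑ = 29.180

AᵀA·[m, c]ᵀ = Aᵀz reads: 95·m + 6·c = 284;  6·m + (1405/576)·c = 497/24.
(Σx·x = 95, Σx·1/x = 6, Σ1/x·1/x = 1405/576, Σx·z = 284, Σ1/x·z = 497/24.)
Δ = 95·(1405/576) − 6² = 112739/576.
m = (284·(1405/576) − 6·(497/24))/(112739/576) = 327452/112739; c = (95·(497/24) − 6·284)/(112739/576) = 151656/112739.
At x = 10: ẑ = (327452/112739)·(10) + (151656/112739)·(1/10) = 16448428/563695.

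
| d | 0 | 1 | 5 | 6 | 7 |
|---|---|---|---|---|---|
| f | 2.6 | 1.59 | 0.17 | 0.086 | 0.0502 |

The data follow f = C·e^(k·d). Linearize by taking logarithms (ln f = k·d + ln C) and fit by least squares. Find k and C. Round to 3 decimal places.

Let Y = ln f. Fitting Y = k·d + ln C by least squares:
Σd = 19.0000, Σ(d)² = 111.0000, Σln f = -5.7979, Σd·ln f = -44.0587.
Equations: 111.0000·k + 19.0000·ln C = -44.0587;  19.0000·k + 5·ln C = -5.7979.
Δ = 111.0000·5 − (19.0000)² = 194.0000; k = (-44.0587·5 − 19.0000·-5.7979)/194.0000 = -0.56770, ln C = (111.0000·-5.7979 − 19.0000·-44.0587)/194.0000 = 0.99769, so C = exp(0.99769) = 2.71202.

k = -0.568, C = 2.712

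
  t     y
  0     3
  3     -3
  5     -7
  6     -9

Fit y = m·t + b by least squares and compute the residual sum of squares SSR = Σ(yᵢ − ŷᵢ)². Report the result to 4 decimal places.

SSR = 0.0000

AᵀA·[m, b]ᵀ = Aᵀy reads: 70·m + 14·b = -98;  14·m + 4·b = -16.
Determinant 70·4 − 14² = 84.
m = ((-98)·4 − 14·(-16))/84 = -2; b = (70·(-16) − 14·(-98))/84 = 3.
Residuals: 0, 0, 0, 0; SSR = 0.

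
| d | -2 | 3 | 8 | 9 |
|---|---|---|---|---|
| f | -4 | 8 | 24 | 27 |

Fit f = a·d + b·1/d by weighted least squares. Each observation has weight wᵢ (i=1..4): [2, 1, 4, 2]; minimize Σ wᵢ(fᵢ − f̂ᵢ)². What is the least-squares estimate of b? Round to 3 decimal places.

b = -4.112

From the data, Σwᵢ·d·d = 435, Σwᵢ·d·1/d = 9, Σwᵢ·1/d·1/d = 905/1296.
For XᵀWf: Σwᵢ·d·f = 1294, Σwᵢ·1/d·f = 74/3.
So XᵀWX·[a, b]ᵀ = XᵀWf: [[435, 9]; [9, 905/1296]]·[a, b]ᵀ = [1294, 74/3]ᵀ.
Δ = 435·(905/1296) − 9² = 96233/432.
a = (1294·(905/1296) − 9·(74/3))/(96233/432) = 883358/288699; b = (435·(74/3) − 9·1294)/(96233/432) = -395712/96233.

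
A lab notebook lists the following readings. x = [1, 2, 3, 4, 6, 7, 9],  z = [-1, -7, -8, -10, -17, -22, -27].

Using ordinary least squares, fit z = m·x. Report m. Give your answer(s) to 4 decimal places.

With design matrix M, MᵀM = [[196]] and Mᵀz = [-578]ᵀ.
Hence m = -578 / 196 ≈ -2.94898.

m = -2.9490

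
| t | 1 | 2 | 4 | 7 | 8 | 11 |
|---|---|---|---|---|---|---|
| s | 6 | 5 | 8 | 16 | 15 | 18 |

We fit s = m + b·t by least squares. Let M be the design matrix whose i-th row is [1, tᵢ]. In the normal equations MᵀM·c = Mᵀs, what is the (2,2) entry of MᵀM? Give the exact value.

255

Row 2 ↔ basis t, column 2 ↔ basis t, so (MᵀM)_{2,2} = Σᵢ (t)·(t) = (1)·(1) + (2)·(2) + (4)·(4) + (7)·(7) + (8)·(8) + (11)·(11) = 255.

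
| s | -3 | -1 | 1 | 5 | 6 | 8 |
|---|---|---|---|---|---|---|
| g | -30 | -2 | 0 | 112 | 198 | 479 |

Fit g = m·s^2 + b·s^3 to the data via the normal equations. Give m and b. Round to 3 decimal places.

XᵀX·[m, b]ᵀ = Xᵀg reads: 6100·m + 43426·b = 40312;  43426·m + 325156·b = 302828.
(Σs^2·s^2 = 6100, Σs^2·s^3 = 43426, Σs^3·s^3 = 325156, Σs^2·g = 40312, Σs^3·g = 302828.)
Eliminating b: 325156·(row 1) − 43426·(row 2) gives 97634124·m = 325156·40312 − 43426·302828 = -42920056, so m = -10730014/24408531.
Then b = (302828 − 43426·(-10730014/24408531))/325156 = 24165472/24408531.

m = -0.440, b = 0.990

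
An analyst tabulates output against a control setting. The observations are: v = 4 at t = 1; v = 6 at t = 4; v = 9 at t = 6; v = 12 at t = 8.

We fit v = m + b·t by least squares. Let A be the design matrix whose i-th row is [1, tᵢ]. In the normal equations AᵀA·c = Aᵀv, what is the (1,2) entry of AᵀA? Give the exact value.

19

Row 1 ↔ basis 1, column 2 ↔ basis t, so (AᵀA)_{1,2} = Σᵢ t = (1)·(1) + (1)·(4) + (1)·(6) + (1)·(8) = 19.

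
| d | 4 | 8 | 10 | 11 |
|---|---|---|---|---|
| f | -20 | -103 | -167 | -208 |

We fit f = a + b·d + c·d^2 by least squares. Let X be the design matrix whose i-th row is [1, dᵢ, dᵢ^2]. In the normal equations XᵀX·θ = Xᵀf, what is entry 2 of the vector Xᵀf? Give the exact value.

-4862

Entry 2 ↔ basis d, so (Xᵀf)_{2} = Σᵢ (d)·fᵢ = (4)·(-20) + (8)·(-103) + (10)·(-167) + (11)·(-208) = -4862.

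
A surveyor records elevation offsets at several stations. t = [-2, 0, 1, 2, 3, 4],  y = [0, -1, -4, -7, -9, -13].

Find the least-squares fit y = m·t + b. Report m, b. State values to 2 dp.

m = -2.21, b = -2.71

From the data, Σt·t = 34, Σt = 8, Σ1 = 6.
Moment sums: Σt·y = -97, Σy = -34.
Eliminating b: 6·(row 1) − 8·(row 2) gives 140·m = 6·(-97) − 8·(-34) = -310, so m = -31/14.
Then b = ((-34) − 8·(-31/14))/6 = -19/7.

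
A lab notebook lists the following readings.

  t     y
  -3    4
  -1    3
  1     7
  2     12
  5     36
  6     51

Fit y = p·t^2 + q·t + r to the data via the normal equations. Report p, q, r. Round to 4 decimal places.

p = 0.8836, q = 2.3777, r = 3.6787

Sums needed: Σt^2·t^2 = 2020, Σt^2·t = 322, Σt^2 = 76, Σt·t = 76, Σt = 10, Σ1 = 6.
Right-hand side: Σt^2·y = 2830, Σt·y = 502, Σy = 113.
MᵀM·[p, q, r]ᵀ = Mᵀy becomes [[2020, 322, 76]; [322, 76, 10]; [76, 10, 6]]·[p, q, r]ᵀ = [2830, 502, 113]ᵀ.
Solving the 3×3 system (Gaussian elimination) gives p = 10859/12290, q = 14611/6145, r = 45211/12290.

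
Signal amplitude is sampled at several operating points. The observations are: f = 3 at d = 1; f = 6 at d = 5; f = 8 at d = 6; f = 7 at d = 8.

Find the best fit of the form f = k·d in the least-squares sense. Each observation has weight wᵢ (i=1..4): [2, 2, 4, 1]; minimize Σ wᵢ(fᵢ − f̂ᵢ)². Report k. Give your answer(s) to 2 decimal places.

k = 1.21

Entries of XᵀWX: Σwᵢ·d·d = 260.
Right-hand side: Σwᵢ·d·f = 314.
So XᵀWX·[k]ᵀ = XᵀWf: [[260]]·[k]ᵀ = [314]ᵀ.
Hence k = 314 / 260 ≈ 1.20769.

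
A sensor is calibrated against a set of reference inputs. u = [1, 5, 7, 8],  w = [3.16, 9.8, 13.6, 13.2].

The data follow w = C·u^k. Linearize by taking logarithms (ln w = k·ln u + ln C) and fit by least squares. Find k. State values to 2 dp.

k = 0.71

Taking logs, ln w = k·ln u + ln C, so regress ln w on ln u.
AᵀA = [[10.7009, 5.6348]; [5.6348, 4]], rhs = [14.1177, 8.6232]ᵀ  (here Σln u = 5.6348, Σ(ln u)² = 10.7009, Σln w = 8.6232, Σln u·ln w = 14.1177).
Solving (det = 11.0529): k = 0.71300, ln C = 1.15140.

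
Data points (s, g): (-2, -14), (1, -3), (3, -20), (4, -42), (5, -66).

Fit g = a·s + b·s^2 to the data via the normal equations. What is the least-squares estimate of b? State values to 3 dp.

With design matrix M, MᵀM = [[55, 209]; [209, 979]] and Mᵀg = [-533, -2561]ᵀ.
det = 55·979 − 209² = 10164.
a = ((-533)·979 − 209·(-2561))/10164 = 611/462; b = (55·(-2561) − 209·(-533))/10164 = -1339/462.

b = -2.898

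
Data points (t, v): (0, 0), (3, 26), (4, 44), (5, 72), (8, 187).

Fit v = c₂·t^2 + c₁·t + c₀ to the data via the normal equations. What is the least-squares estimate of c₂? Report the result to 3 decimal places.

c₂ = 3.016

The normal system AᵀA·[c₂, c₁, c₀]ᵀ = Aᵀv is [[5058, 728, 114]; [728, 114, 20]; [114, 20, 5]]·[c₂, c₁, c₀]ᵀ = [14706, 2110, 329]ᵀ.
Solving the 3×3 system (Gaussian elimination) gives c₂ = 2132/707, c₁ = -9273/12019, c₀ = 1579/12019.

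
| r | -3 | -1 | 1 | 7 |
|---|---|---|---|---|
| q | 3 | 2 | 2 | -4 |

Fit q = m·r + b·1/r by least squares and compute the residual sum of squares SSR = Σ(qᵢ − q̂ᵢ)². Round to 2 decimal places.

With design matrix X, XᵀX = [[60, 4]; [4, 940/441]] and Xᵀq = [-37, -11/7]ᵀ.
Determinant 60·(940/441) − 4² = 16448/147.
m = ((-37)·(940/441) − 4·(-11/7))/(16448/147) = -4001/6168; b = (60·(-11/7) − 4·(-37))/(16448/147) = 987/2056.
Residuals: 312/257, 1412/771, 1672/771, 364/771; SSR = 7520/771.

SSR = 9.75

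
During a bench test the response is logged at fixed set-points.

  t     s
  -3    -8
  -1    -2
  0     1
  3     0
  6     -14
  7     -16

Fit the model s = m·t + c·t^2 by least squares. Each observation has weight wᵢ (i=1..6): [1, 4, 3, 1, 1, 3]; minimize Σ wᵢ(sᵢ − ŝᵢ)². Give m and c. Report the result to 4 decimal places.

m = 1.1918, c = -0.5095

From the data, Σwᵢ·t·t = 205, Σwᵢ·t·t^2 = 1241, Σwᵢ·t^2·t^2 = 8665.
And Σwᵢ·t·s = -388, Σwᵢ·t^2·s = -2936.
So MᵀWM·[m, c]ᵀ = MᵀWs: [[205, 1241]; [1241, 8665]]·[m, c]ᵀ = [-388, -2936]ᵀ.
Eliminating c: 8665·(row 1) − 1241·(row 2) gives 236244·m = 8665·(-388) − 1241·(-2936) = 281556, so m = 23463/19687.
Then c = ((-2936) − 1241·(23463/19687))/8665 = -10031/19687.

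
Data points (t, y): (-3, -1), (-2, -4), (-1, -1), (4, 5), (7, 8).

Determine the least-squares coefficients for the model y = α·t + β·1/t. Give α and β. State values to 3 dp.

Forming MᵀM = [[79, 5]; [5, 10189/7056]] and Mᵀy = [88, 481/84]ᵀ gives MᵀM·[α, β]ᵀ = Mᵀy.
det = 79·(10189/7056) − 5² = 628531/7056.
α = (88·(10189/7056) − 5·(481/84))/(628531/7056) = 694612/628531; β = (79·(481/84) − 5·88)/(628531/7056) = 87276/628531.

α = 1.105, β = 0.139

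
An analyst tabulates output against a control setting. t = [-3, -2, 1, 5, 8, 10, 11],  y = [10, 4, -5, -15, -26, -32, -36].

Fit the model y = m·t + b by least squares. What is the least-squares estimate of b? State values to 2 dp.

Sums needed: Σt·t = 324, Σt = 30, Σ1 = 7.
Right-hand side: Σt·y = -1042, Σy = -100.
Eliminating b: 7·(row 1) − 30·(row 2) gives 1368·m = 7·(-1042) − 30·(-100) = -4294, so m = -113/36.
Then b = ((-100) − 30·(-113/36))/7 = -5/6.

b = -0.83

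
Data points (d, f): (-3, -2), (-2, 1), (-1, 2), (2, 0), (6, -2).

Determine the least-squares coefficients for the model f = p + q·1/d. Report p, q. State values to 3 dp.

Entries of XᵀX: Σ1 = 5, Σ1/d = -7/6, Σ1/d·1/d = 59/36.
Moment sums: Σf = -1, Σ1/d·f = -13/6.
Δ = 5·(59/36) − (-7/6)² = 41/6.
p = ((-1)·(59/36) − (-7/6)·(-13/6))/(41/6) = -25/41; q = (5·(-13/6) − (-7/6)·(-1))/(41/6) = -72/41.

p = -0.610, q = -1.756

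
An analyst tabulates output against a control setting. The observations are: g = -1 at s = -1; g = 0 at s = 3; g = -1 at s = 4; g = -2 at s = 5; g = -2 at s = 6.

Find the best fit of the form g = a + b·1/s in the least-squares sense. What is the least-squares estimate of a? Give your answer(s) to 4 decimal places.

Compute the Gram sums: Σ1 = 5, Σ1/s = -1/20, Σ1/s·1/s = 4469/3600.
For Xᵀg: Σg = -6, Σ1/s·g = 1/60.
XᵀX·[a, b]ᵀ = Xᵀg becomes [[5, -1/20]; [-1/20, 4469/3600]]·[a, b]ᵀ = [-6, 1/60]ᵀ.
Δ = 5·(4469/3600) − (-1/20)² = 1396/225.
a = ((-6)·(4469/3600) − (-1/20)·(1/60))/(1396/225) = -26811/22336; b = (5·(1/60) − (-1/20)·(-6))/(1396/225) = -195/5584.

a = -1.2003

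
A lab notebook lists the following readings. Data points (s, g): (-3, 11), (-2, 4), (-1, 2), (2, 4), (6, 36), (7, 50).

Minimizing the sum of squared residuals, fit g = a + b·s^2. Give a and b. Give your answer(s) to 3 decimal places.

a = 0.672, b = 1.000

Sums needed: Σ1 = 6, Σs^2 = 103, Σs^2·s^2 = 3811.
And Σg = 107, Σs^2·g = 3879.
So MᵀM·[a, b]ᵀ = Mᵀg: [[6, 103]; [103, 3811]]·[a, b]ᵀ = [107, 3879]ᵀ.
Determinant 6·3811 − 103² = 12257.
a = (107·3811 − 103·3879)/12257 = 80/119; b = (6·3879 − 103·107)/12257 = 12253/12257.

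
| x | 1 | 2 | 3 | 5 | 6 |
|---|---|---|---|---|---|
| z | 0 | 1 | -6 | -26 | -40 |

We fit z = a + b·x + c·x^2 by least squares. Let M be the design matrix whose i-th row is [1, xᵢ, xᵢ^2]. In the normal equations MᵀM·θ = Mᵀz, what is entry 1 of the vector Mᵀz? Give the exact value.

-71

Entry 1 ↔ basis 1, so (Mᵀz)_{1} = Σᵢ zᵢ = (1)·(0) + (1)·(1) + (1)·(-6) + (1)·(-26) + (1)·(-40) = -71.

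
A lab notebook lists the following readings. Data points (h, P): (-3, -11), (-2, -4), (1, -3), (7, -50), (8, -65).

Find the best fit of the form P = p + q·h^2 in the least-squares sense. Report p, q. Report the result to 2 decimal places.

p = -1.35, q = -0.99

Entries of AᵀA: Σ1 = 5, Σh^2 = 127, Σh^2·h^2 = 6595.
And ΣP = -133, Σh^2·P = -6728.
So AᵀA·[p, q]ᵀ = AᵀP: [[5, 127]; [127, 6595]]·[p, q]ᵀ = [-133, -6728]ᵀ.
Eliminating q: 6595·(row 1) − 127·(row 2) gives 16846·p = 6595·(-133) − 127·(-6728) = -22679, so p = -22679/16846.
Then q = ((-6728) − 127·(-22679/16846))/6595 = -16749/16846.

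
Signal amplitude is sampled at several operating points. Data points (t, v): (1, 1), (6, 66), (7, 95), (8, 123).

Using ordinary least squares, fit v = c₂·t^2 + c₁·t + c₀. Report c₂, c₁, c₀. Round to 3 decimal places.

c₂ = 2.161, c₁ = -1.908, c₀ = 0.696

From the data, Σt^2·t^2 = 7794, Σt^2·t = 1072, Σt^2 = 150, Σt·t = 150, Σt = 22, Σ1 = 4.
Moment sums: Σt^2·v = 14904, Σt·v = 2046, Σv = 285.
MᵀM·[c₂, c₁, c₀]ᵀ = Mᵀv becomes [[7794, 1072, 150]; [1072, 150, 22]; [150, 22, 4]]·[c₂, c₁, c₀]ᵀ = [14904, 2046, 285]ᵀ.
Solving the 3×3 system (Gaussian elimination) gives c₂ = 4089/1892, c₁ = -3609/1892, c₀ = 1317/1892.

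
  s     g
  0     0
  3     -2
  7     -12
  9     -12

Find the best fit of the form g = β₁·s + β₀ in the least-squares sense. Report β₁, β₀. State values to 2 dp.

The normal equations are: 139·β₁ + 19·β₀ = -198;  19·β₁ + 4·β₀ = -26.
(Σs·s = 139, Σs = 19, Σ1 = 4, Σs·g = -198, Σg = -26.)
Δ = 139·4 − 19² = 195.
β₁ = ((-198)·4 − 19·(-26))/195 = -298/195; β₀ = (139·(-26) − 19·(-198))/195 = 148/195.

β₁ = -1.53, β₀ = 0.76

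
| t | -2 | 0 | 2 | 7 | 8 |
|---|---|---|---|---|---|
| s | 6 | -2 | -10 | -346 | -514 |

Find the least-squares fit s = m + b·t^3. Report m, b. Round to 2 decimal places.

Entries of AᵀA: Σ1 = 5, Σt^3 = 855, Σt^3·t^3 = 379921.
Moment sums: Σs = -866, Σt^3·s = -381974.
AᵀA·[m, b]ᵀ = Aᵀs becomes [[5, 855]; [855, 379921]]·[m, b]ᵀ = [-866, -381974]ᵀ.
Eliminating b: 379921·(row 1) − 855·(row 2) gives 1168580·m = 379921·(-866) − 855·(-381974) = -2423816, so m = -605954/292145.
Then b = ((-381974) − 855·(-605954/292145))/379921 = -58472/58429.

m = -2.07, b = -1.00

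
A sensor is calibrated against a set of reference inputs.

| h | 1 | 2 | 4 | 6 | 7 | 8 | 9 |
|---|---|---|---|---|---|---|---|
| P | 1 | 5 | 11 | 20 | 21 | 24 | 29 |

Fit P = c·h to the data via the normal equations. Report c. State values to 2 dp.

c = 3.09

Compute the Gram sums: Σh·h = 251.
And Σh·P = 775.
c = 775/251 = 3.08765.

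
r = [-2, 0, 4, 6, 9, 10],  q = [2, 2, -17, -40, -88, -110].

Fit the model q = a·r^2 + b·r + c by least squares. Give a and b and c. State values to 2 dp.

Setting ∂/∂a … = 0 gives: 18129·a + 2001·b + 237·c = -19832;  2001·a + 237·b + 27·c = -2204;  237·a + 27·b + 6·c = -251.
(Σr^2·r^2 = 18129, Σr^2·r = 2001, Σr^2 = 237, Σr·r = 237, Σr = 27, Σ1 = 6, Σr^2·q = -19832, Σr·q = -2204, Σq = -251.)
Row-reducing yields a = -6731/6636, b = -2425/2212, c = 3501/1106.

a = -1.01, b = -1.10, c = 3.17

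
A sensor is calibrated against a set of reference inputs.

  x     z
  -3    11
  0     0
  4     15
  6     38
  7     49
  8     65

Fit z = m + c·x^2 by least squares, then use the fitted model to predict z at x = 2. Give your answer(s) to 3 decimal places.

ẑ = 4.488

Normal-equation sums: Σ1 = 6, Σx^2 = 174, Σx^2·x^2 = 8130.
For Aᵀz: Σz = 178, Σx^2·z = 8268.
Determinant 6·8130 − 174² = 18504.
m = (178·8130 − 174·8268)/18504 = 709/1542; c = (6·8268 − 174·178)/18504 = 1553/1542.
At x = 2: ẑ = (709/1542)·(1) + (1553/1542)·(4) = 2307/514.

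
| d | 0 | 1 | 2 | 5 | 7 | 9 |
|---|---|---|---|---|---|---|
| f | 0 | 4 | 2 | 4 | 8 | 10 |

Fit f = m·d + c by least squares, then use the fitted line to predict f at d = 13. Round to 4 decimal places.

f̂ = 13.3854

Sums needed: Σd·d = 160, Σd = 24, Σ1 = 6.
For Aᵀf: Σd·f = 174, Σf = 28.
Normal equations: [[160, 24]; [24, 6]]·[m, c]ᵀ = [174, 28]ᵀ.
Determinant 160·6 − 24² = 384.
m = (174·6 − 24·28)/384 = 31/32; c = (160·28 − 24·174)/384 = 19/24.
At d = 13: f̂ = (31/32)·(13) + (19/24)·(1) = 1285/96.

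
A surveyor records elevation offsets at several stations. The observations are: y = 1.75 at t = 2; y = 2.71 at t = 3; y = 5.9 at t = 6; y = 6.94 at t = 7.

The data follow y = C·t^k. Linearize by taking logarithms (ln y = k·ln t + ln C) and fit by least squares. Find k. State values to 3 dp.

Linearized form: ln y = k·ln t + ln C. From the 4 transformed points,
Sums: Σln t = 5.5294, Σ(ln t)² = 8.6844, Σln y = 5.2688, Σln t·ln y = 8.4333.
Normal system: [[8.6844, 5.5294]; [5.5294, 4]]·[k, ln C]ᵀ = [8.4333, 5.2688]ᵀ.
Δ = 8.6844·4 − (5.5294)² = 4.1629; k = (8.4333·4 − 5.5294·5.2688)/4.1629 = 1.10487, ln C = (8.6844·5.2688 − 5.5294·8.4333)/4.1629 = -0.21013.

k = 1.105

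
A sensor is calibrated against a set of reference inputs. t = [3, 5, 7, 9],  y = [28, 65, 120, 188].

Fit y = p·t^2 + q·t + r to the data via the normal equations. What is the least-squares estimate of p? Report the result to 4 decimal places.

p = 1.9375

Setting ∂/∂p … = 0 gives: 9668·p + 1224·q + 164·r = 22985;  1224·p + 164·q + 24·r = 2941;  164·p + 24·q + 4·r = 401.
(Σt^2·t^2 = 9668, Σt^2·t = 1224, Σt^2 = 164, Σt·t = 164, Σt = 24, Σ1 = 4, Σt^2·y = 22985, Σt·y = 2941, Σy = 401.)
Solving the 3×3 system (Gaussian elimination) gives p = 31/16, q = 7/2, r = -3/16.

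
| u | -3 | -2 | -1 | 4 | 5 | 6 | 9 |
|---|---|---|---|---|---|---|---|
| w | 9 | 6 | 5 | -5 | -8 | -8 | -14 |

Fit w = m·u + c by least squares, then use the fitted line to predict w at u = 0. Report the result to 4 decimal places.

ŵ = 2.7545

Forming AᵀA = [[172, 18]; [18, 7]] and Aᵀw = [-278, -15]ᵀ gives AᵀA·[m, c]ᵀ = Aᵀw.
Eliminating c: 7·(row 1) − 18·(row 2) gives 880·m = 7·(-278) − 18·(-15) = -1676, so m = -419/220.
Then c = ((-15) − 18·(-419/220))/7 = 303/110.
At u = 0: ŵ = (-419/220)·(0) + (303/110)·(1) = 303/110.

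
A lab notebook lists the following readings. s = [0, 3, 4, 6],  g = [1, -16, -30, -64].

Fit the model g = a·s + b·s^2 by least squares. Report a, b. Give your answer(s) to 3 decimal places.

a = -0.470, b = -1.705

Sums needed: Σs·s = 61, Σs·s^2 = 307, Σs^2·s^2 = 1633.
Right-hand side: Σs·g = -552, Σs^2·g = -2928.
So MᵀM·[a, b]ᵀ = Mᵀg: [[61, 307]; [307, 1633]]·[a, b]ᵀ = [-552, -2928]ᵀ.
Eliminating b: 1633·(row 1) − 307·(row 2) gives 5364·a = 1633·(-552) − 307·(-2928) = -2520, so a = -70/149.
Then b = ((-2928) − 307·(-70/149))/1633 = -254/149.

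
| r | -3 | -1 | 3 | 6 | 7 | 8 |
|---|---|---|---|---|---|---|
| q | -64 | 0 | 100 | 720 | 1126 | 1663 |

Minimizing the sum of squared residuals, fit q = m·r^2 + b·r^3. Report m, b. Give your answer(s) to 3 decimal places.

m = 1.983, b = 3.000

The normal equations are: 7956·m + 57350·b = 187850;  57350·m + 427908·b = 1397622.
(Σr^2·r^2 = 7956, Σr^2·r^3 = 57350, Σr^3·r^3 = 427908, Σr^2·q = 187850, Σr^3·q = 1397622.)
Determinant 7956·427908 − 57350² = 115413548.
m = (187850·427908 − 57350·1397622)/115413548 = 57224025/28853387; b = (7956·1397622 − 57350·187850)/115413548 = 86570783/28853387.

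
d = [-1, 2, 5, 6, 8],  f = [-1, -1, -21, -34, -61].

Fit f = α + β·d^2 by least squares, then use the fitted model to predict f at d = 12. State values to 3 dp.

Entries of XᵀX: Σ1 = 5, Σd^2 = 130, Σd^2·d^2 = 6034.
Moment sums: Σf = -118, Σd^2·f = -5658.
So XᵀX·[α, β]ᵀ = Xᵀf: [[5, 130]; [130, 6034]]·[α, β]ᵀ = [-118, -5658]ᵀ.
Eliminating β: 6034·(row 1) − 130·(row 2) gives 13270·α = 6034·(-118) − 130·(-5658) = 23528, so α = 11764/6635.
Then β = ((-5658) − 130·(11764/6635))/6034 = -1295/1327.
At d = 12: f̂ = (11764/6635)·(1) + (-1295/1327)·(144) = -920636/6635.

f̂ = -138.754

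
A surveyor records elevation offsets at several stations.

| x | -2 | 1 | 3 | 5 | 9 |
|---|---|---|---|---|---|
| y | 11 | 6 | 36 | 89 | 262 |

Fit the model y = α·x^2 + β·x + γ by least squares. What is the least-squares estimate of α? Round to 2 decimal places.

Sums needed: Σx^2·x^2 = 7284, Σx^2·x = 874, Σx^2 = 120, Σx·x = 120, Σx = 16, Σ1 = 5.
And Σx^2·y = 23821, Σx·y = 2895, Σy = 404.
Inverting the 3×3 Gram matrix, [α, β, γ]ᵀ = [466805/157238, 337097/157238, 211400/78619]ᵀ.

α = 2.97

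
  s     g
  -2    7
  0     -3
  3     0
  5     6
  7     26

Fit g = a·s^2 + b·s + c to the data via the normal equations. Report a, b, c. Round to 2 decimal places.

From the data, Σs^2·s^2 = 3123, Σs^2·s = 487, Σs^2 = 87, Σs·s = 87, Σs = 13, Σ1 = 5.
Right-hand side: Σs^2·g = 1452, Σs·g = 198, Σg = 36.
Solving the 3×3 system (Gaussian elimination) gives a = 20868/21991, b = -59145/21991, c = -50991/21991.

a = 0.95, b = -2.69, c = -2.32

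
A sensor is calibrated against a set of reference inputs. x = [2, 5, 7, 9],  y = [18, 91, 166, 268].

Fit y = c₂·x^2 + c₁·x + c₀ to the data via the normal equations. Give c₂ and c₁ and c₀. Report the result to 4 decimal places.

Normal-equation sums: Σx^2·x^2 = 9603, Σx^2·x = 1205, Σx^2 = 159, Σx·x = 159, Σx = 23, Σ1 = 4.
Moment sums: Σx^2·y = 32189, Σx·y = 4065, Σy = 543.
AᵀA·[c₂, c₁, c₀]ᵀ = Aᵀy becomes [[9603, 1205, 159]; [1205, 159, 23]; [159, 23, 4]]·[c₂, c₁, c₀]ᵀ = [32189, 4065, 543]ᵀ.
Solving the 3×3 system (Gaussian elimination) gives c₂ = 19145/6556, c₁ = 22963/6556, c₀ = -1537/3278.

c₂ = 2.9202, c₁ = 3.5026, c₀ = -0.4689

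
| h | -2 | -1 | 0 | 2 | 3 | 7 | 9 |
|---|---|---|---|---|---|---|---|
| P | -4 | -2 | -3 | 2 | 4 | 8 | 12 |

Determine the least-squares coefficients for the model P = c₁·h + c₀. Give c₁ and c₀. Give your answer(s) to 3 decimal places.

c₁ = 1.438, c₀ = -1.270

Compute the Gram sums: Σh·h = 148, Σh = 18, Σ1 = 7.
For XᵀP: Σh·P = 190, ΣP = 17.
Normal equations: [[148, 18]; [18, 7]]·[c₁, c₀]ᵀ = [190, 17]ᵀ.
det = 148·7 − 18² = 712.
c₁ = (190·7 − 18·17)/712 = 128/89; c₀ = (148·17 − 18·190)/712 = -113/89.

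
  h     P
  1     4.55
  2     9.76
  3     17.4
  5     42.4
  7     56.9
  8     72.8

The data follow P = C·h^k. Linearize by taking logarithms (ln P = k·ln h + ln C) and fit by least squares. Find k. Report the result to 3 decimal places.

k = 1.361

Taking logs, ln P = k·ln h + ln C, so regress ln P on ln h.
AᵀA = [[12.3883, 7.4265]; [7.4265, 6]], rhs = [27.5282, 18.7260]ᵀ  (here Σln h = 7.4265, Σ(ln h)² = 12.3883, Σln P = 18.7260, Σln h·ln P = 27.5282).
Solving (det = 19.1764): k = 1.36101, ln C = 1.43641.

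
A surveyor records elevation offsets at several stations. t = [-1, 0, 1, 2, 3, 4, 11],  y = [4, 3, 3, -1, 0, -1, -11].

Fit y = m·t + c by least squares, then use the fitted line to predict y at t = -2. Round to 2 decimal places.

Forming MᵀM = [[152, 20]; [20, 7]] and Mᵀy = [-128, -3]ᵀ gives MᵀM·[m, c]ᵀ = Mᵀy.
Determinant 152·7 − 20² = 664.
m = ((-128)·7 − 20·(-3))/664 = -209/166; c = (152·(-3) − 20·(-128))/664 = 263/83.
At t = -2: ŷ = (-209/166)·(-2) + (263/83)·(1) = 472/83.

ŷ = 5.69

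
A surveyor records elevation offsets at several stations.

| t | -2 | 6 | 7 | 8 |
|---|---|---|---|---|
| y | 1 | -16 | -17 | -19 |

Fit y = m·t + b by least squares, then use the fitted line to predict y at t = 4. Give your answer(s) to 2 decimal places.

ŷ = -11.24

Setting ∂/∂m … = 0 gives: 153·m + 19·b = -369;  19·m + 4·b = -51.
Eliminating b: 4·(row 1) − 19·(row 2) gives 251·m = 4·(-369) − 19·(-51) = -507, so m = -507/251.
Then b = ((-51) − 19·(-507/251))/4 = -792/251.
At t = 4: ŷ = (-507/251)·(4) + (-792/251)·(1) = -2820/251.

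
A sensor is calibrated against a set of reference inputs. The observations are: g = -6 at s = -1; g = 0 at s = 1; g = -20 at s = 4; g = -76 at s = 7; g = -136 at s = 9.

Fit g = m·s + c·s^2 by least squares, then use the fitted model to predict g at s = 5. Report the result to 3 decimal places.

The normal system XᵀX·[m, c]ᵀ = Xᵀg is [[148, 1136]; [1136, 9220]]·[m, c]ᵀ = [-1830, -15066]ᵀ.
Determinant 148·9220 − 1136² = 74064.
m = ((-1830)·9220 − 1136·(-15066))/74064 = 10099/3086; c = (148·(-15066) − 1136·(-1830))/74064 = -6287/3086.
At s = 5: ĝ = (10099/3086)·(5) + (-6287/3086)·(25) = -53340/1543.

ĝ = -34.569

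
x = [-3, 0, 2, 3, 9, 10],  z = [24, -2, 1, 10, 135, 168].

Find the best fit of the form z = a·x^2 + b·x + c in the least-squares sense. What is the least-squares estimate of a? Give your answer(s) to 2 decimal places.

Setting ∂/∂a … = 0 gives: 16739·a + 1737·b + 203·c = 28045;  1737·a + 203·b + 21·c = 2855;  203·a + 21·b + 6·c = 336.
Solving the 3×3 system (Gaussian elimination) gives a = 654267/336856, b = -818717/336856, c = -7819/6478.

a = 1.94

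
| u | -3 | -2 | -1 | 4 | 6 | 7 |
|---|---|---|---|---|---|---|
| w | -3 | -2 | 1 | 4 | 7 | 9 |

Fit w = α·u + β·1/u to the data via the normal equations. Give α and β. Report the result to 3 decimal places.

Compute the Gram sums: Σu·u = 115, Σu·1/u = 6, Σ1/u·1/u = 10385/7056.
Moment sums: Σu·w = 133, Σ1/u·w = 187/42.
So AᵀA·[α, β]ᵀ = Aᵀw: [[115, 6]; [6, 10385/7056]]·[α, β]ᵀ = [133, 187/42]ᵀ.
Eliminating β: (10385/7056)·(row 1) − 6·(row 2) gives (940259/7056)·α = (10385/7056)·133 − 6·(187/42) = 24341/144, so α = 1192709/940259.
Then β = ((187/42) − 6·(1192709/940259))/(10385/7056) = -2017848/940259.

α = 1.268, β = -2.146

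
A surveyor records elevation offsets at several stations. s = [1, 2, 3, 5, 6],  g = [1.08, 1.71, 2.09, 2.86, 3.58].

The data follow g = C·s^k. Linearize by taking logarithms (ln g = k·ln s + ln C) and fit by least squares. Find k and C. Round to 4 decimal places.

Taking logs, ln g = k·ln s + ln C, so regress ln g on ln s.
AᵀA = [[7.4881, 5.1930]; [5.1930, 5]], rhs = [5.1581, 3.6768]ᵀ  (here Σln s = 5.1930, Σ(ln s)² = 7.4881, Σln g = 3.6768, Σln s·ln g = 5.1581).
Δ = 7.4881·5 − (5.1930)² = 10.4737; k = (5.1581·5 − 5.1930·3.6768)/10.4737 = 0.63942, ln C = (7.4881·3.6768 − 5.1930·5.1581)/10.4737 = 0.07127, so C = exp(0.07127) = 1.07387.

k = 0.6394, C = 1.0739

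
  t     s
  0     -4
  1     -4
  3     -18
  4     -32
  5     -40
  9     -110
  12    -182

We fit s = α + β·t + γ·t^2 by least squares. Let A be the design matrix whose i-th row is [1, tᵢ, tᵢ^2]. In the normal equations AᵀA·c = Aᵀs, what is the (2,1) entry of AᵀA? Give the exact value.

34

Row 2 ↔ basis t, column 1 ↔ basis 1, so (AᵀA)_{2,1} = Σᵢ t = (0)·(1) + (1)·(1) + (3)·(1) + (4)·(1) + (5)·(1) + (9)·(1) + (12)·(1) = 34.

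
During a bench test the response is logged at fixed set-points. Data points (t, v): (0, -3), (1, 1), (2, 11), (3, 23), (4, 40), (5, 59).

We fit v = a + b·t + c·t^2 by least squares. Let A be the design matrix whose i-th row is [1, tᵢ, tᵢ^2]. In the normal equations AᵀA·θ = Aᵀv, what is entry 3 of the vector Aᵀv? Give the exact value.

Entry 3 ↔ basis t^2, so (Aᵀv)_{3} = Σᵢ (t^2)·vᵢ = (0)·(-3) + (1)·(1) + (4)·(11) + (9)·(23) + (16)·(40) + (25)·(59) = 2367.

2367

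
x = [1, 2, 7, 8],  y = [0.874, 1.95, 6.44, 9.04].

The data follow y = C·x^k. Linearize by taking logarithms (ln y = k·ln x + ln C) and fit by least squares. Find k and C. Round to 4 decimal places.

With ln yᵢ as the transformed response and ln xᵢ as the regressor:
Sums: Σln x = 4.7185, Σ(ln x)² = 8.5911, Σln y = 4.5973, Σln x·ln y = 8.6654.
Normal system: [[8.5911, 4.7185]; [4.7185, 4]]·[k, ln C]ᵀ = [8.6654, 4.5973]ᵀ.
Δ = 8.5911·4 − (4.7185)² = 12.1002; k = (8.6654·4 − 4.7185·4.5973)/12.1002 = 1.07182, ln C = (8.5911·4.5973 − 4.7185·8.6654)/12.1002 = -0.11501, so C = exp(-0.11501) = 0.89136.

k = 1.0718, C = 0.8914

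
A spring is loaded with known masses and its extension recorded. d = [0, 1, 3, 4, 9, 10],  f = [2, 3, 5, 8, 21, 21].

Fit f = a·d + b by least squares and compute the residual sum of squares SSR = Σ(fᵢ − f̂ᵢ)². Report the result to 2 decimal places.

Compute the Gram sums: Σd·d = 207, Σd = 27, Σ1 = 6.
For Mᵀf: Σd·f = 449, Σf = 60.
So MᵀM·[a, b]ᵀ = Mᵀf: [[207, 27]; [27, 6]]·[a, b]ᵀ = [449, 60]ᵀ.
det = 207·6 − 27² = 513.
a = (449·6 − 27·60)/513 = 358/171; b = (207·60 − 27·449)/513 = 11/19.
Residuals: 27/19, 56/171, -106/57, -163/171, 30/19, -88/171; SSR = 1582/171.

SSR = 9.25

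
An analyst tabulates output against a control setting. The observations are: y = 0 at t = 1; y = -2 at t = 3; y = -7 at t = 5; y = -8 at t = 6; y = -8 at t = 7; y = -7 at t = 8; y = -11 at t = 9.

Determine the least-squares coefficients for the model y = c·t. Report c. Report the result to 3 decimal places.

With design matrix A, AᵀA = [[265]] and Aᵀy = [-300]ᵀ.
c = (-300)/265 = -1.13208.

c = -1.132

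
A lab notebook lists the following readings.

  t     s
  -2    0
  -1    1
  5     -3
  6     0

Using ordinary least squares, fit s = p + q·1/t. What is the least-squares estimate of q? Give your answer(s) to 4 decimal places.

q = -2.1739

From the data, Σ1 = 4, Σ1/t = -17/15, Σ1/t·1/t = 593/450.
For Xᵀs: Σs = -2, Σ1/t·s = -8/5.
XᵀX·[p, q]ᵀ = Xᵀs becomes [[4, -17/15]; [-17/15, 593/450]]·[p, q]ᵀ = [-2, -8/5]ᵀ.
Eliminating q: (593/450)·(row 1) − (-17/15)·(row 2) gives (299/75)·p = (593/450)·(-2) − (-17/15)·(-8/5) = -1001/225, so p = -77/69.
Then q = ((-8/5) − (-17/15)·(-77/69))/(593/450) = -50/23.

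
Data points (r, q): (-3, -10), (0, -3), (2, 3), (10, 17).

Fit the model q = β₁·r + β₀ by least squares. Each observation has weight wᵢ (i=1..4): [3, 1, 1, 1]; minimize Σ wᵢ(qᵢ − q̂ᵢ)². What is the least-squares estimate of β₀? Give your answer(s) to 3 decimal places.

The normal equations are: 131·β₁ + 3·β₀ = 266;  3·β₁ + 6·β₀ = -13.
Eliminating β₀: 6·(row 1) − 3·(row 2) gives 777·β₁ = 6·266 − 3·(-13) = 1635, so β₁ = 545/259.
Then β₀ = ((-13) − 3·(545/259))/6 = -2501/777.

β₀ = -3.219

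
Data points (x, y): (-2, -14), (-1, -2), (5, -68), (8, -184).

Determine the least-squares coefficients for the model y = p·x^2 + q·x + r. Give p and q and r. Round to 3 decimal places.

p = -3.105, q = 1.571, r = 2.048

Normal-equation sums: Σx^2·x^2 = 4738, Σx^2·x = 628, Σx^2 = 94, Σx·x = 94, Σx = 10, Σ1 = 4.
And Σx^2·y = -13534, Σx·y = -1782, Σy = -268.
Inverting the 3×3 Gram matrix, [p, q, r]ᵀ = [-5189/1671, 875/557, 3422/1671]ᵀ.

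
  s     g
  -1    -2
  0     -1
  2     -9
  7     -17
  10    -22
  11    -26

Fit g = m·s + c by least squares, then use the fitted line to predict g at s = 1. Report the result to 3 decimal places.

The normal equations are: 275·m + 29·c = -641;  29·m + 6·c = -77.
(Σs·s = 275, Σs = 29, Σ1 = 6, Σs·g = -641, Σg = -77.)
Eliminating c: 6·(row 1) − 29·(row 2) gives 809·m = 6·(-641) − 29·(-77) = -1613, so m = -1613/809.
Then c = ((-77) − 29·(-1613/809))/6 = -2586/809.
At s = 1: ĝ = (-1613/809)·(1) + (-2586/809)·(1) = -4199/809.

ĝ = -5.190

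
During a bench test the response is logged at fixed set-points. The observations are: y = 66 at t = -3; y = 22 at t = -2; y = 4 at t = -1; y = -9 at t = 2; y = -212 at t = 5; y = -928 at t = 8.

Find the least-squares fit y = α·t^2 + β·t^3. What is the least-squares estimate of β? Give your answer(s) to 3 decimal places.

β = -1.995

Compute the Gram sums: Σt^2·t^2 = 4835, Σt^2·t^3 = 35649, Σt^3·t^3 = 278627.
And Σt^2·y = -64042, Σt^3·y = -503670.
Normal equations: [[4835, 35649]; [35649, 278627]]·[α, β]ᵀ = [-64042, -503670]ᵀ.
det = 4835·278627 − 35649² = 76310344.
α = ((-64042)·278627 − 35649·(-503670))/76310344 = 13937687/9538793; β = (4835·(-503670) − 35649·(-64042))/76310344 = -19026399/9538793.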